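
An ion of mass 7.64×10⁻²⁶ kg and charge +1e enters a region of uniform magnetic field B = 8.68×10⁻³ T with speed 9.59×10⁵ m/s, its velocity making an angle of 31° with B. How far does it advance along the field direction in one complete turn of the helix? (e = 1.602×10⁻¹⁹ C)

p ≈ 284 m

v∥ = v cosθ = 9.59×10⁵·cos31° ≈ 8.220×10⁵ m/s.
T = 2πm/(|q|B) = 2π(7.64×10⁻²⁶)/((1.602×10⁻¹⁹)(8.68×10⁻³)) ≈ 3.452×10⁻⁴ s.
pitch = v∥ T = (8.220×10⁵)(3.452×10⁻⁴) ≈ 284 m.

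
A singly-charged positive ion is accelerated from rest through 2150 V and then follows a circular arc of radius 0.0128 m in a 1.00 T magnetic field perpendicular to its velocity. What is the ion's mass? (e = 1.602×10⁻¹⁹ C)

m ≈ 6.10×10⁻²⁷ kg

Combine |q|V = ½mv² and r = mv/(|q|B): eliminate v to get m = qB²r²/(2V).
m = (1.602×10⁻¹⁹)(1.00)²(0.0128)²/(2·2150) ≈ 6.10×10⁻²⁷ kg.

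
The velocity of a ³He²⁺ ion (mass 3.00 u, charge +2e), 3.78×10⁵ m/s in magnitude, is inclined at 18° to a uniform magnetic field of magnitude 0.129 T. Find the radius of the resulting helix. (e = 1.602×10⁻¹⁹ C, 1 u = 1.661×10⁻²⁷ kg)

r ≈ 0.0141 m

v⊥ = v sinθ = 3.78×10⁵·sin18° ≈ 1.168×10⁵ m/s.
r = m v⊥/(|q|B) = (4.983×10⁻²⁷)(1.168×10⁵)/((3.204×10⁻¹⁹)(0.129)) ≈ 0.0141 m.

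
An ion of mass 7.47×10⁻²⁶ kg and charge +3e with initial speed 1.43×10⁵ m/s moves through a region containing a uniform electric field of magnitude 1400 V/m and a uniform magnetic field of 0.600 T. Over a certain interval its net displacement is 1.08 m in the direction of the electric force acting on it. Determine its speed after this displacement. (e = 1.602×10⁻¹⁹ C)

v_f ≈ 2.00×10⁵ m/s

B does no work; ΔKE = |q|E d.
½mv_f² = ½mv₀² + |q|Ed = ½(7.47×10⁻²⁶)(1.43×10⁵)² + (4.806×10⁻¹⁹)(1400)(1.08) ≈ 7.638×10⁻¹⁶ J + 7.267×10⁻¹⁶ J ≈ 1.490×10⁻¹⁵ J.
v_f = √(2·1.490×10⁻¹⁵/7.47×10⁻²⁶) ≈ 2.00×10⁵ m/s.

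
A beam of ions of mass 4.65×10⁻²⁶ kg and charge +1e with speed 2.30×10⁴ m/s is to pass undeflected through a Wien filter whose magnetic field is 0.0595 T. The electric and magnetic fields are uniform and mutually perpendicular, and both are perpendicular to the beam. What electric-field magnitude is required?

For straight-line motion qE = qvB, so E = vB.
E = 2.30×10⁴ × 0.0595 = 1370 V/m.

E = 1370 V/m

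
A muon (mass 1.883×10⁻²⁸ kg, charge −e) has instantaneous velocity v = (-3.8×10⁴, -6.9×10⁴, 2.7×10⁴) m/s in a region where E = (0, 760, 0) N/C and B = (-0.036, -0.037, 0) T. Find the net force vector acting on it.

F ≈ (-1.60×10⁻¹⁶, 3.40×10⁻¹⁷, 1.73×10⁻¹⁶) N

v×B = (999, -972, -1080) N/C.
E + v×B = (999, -212, -1080) N/C.
F = q(E + v×B) = (−1.602×10⁻¹⁹ C)·(999, -212, -1080) = (-1.60×10⁻¹⁶, 3.40×10⁻¹⁷, 1.73×10⁻¹⁶) N.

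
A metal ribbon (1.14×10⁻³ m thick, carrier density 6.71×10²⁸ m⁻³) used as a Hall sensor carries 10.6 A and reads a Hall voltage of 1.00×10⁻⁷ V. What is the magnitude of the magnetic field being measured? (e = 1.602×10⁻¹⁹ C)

From V_H = IB/(n e t), B = V_H n e t / I.
B = (1.00×10⁻⁷)(6.71×10²⁸)(1.602×10⁻¹⁹)(1.14×10⁻³)/10.6 ≈ 0.116 T.

B ≈ 0.116 T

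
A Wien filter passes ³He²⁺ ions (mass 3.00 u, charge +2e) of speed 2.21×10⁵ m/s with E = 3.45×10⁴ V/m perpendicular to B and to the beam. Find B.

B = 0.156 T

Balance of forces in the selector: qE = qvB ⇒ B = E/v.
B = 3.45×10⁴/2.21×10⁵ = 0.156 T.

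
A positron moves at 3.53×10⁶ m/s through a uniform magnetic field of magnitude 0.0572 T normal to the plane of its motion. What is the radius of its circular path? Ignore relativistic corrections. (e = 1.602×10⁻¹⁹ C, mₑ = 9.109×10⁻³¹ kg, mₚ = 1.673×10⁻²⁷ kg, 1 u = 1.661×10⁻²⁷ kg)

The magnetic force provides the centripetal force: |q|vB = mv²/r.
r = mv/(|q|B) = (9.109×10⁻³¹)(3.53×10⁶)/((1.602×10⁻¹⁹)(0.0572)) ≈ 3.51×10⁻⁴ m.

r ≈ 3.51×10⁻⁴ m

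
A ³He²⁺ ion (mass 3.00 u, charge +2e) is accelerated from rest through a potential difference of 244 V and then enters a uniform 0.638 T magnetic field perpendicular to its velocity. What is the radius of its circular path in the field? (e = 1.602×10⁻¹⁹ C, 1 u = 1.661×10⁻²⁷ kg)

r ≈ 4.32×10⁻³ m

Acceleration: |q|V = ½mv² ⇒ v = √(2|q|V/m) = √(2·3.204×10⁻¹⁹·244/4.983×10⁻²⁷) ≈ 1.771×10⁵ m/s.
In the field: r = mv/(|q|B) = (4.983×10⁻²⁷)(1.771×10⁵)/((3.204×10⁻¹⁹)(0.638)) ≈ 4.32×10⁻³ m.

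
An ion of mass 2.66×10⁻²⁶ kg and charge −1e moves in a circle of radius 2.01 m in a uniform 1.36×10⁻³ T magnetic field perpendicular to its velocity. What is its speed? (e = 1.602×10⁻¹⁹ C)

From |q|vB = mv²/r, v = |q|Br/m.
v = (1.602×10⁻¹⁹)(1.36×10⁻³)(2.01)/2.66×10⁻²⁶ ≈ 1.65×10⁴ m/s.

v ≈ 1.65×10⁴ m/s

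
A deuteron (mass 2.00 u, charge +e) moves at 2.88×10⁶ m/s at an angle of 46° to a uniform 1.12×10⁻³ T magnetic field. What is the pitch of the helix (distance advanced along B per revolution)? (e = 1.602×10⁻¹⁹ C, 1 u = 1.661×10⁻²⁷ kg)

p ≈ 233 m

v∥ = v cosθ = 2.88×10⁶·cos46° ≈ 2.001×10⁶ m/s.
T = 2πm/(|q|B) = 2π(3.322×10⁻²⁷)/((1.602×10⁻¹⁹)(1.12×10⁻³)) ≈ 1.163×10⁻⁴ s.
pitch = v∥ T = (2.001×10⁶)(1.163×10⁻⁴) ≈ 233 m.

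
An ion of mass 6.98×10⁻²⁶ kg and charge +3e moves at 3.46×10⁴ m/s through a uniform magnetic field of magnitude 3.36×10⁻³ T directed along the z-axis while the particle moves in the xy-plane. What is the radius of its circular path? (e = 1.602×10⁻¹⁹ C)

r ≈ 1.50 m

The magnetic force provides the centripetal force: |q|vB = mv²/r.
r = mv/(|q|B) = (6.98×10⁻²⁶)(3.46×10⁴)/((4.806×10⁻¹⁹)(3.36×10⁻³)) ≈ 1.50 m.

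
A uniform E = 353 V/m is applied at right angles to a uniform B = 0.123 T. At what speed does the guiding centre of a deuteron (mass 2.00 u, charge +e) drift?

v_d ≈ 2870 m/s

The steady drift has the magnetic force balancing the electric force, so v_d = E/B.
v_d = 353/0.123 = 2870 m/s.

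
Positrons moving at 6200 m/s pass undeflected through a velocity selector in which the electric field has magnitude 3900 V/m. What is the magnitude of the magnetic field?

B = 0.63 T

Balance of forces in the selector: qE = qvB ⇒ B = E/v.
B = 3900/6200 = 0.63 T.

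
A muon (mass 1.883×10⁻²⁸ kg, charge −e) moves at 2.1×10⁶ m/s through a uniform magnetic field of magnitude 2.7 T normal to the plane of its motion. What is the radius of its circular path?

r ≈ 9.1×10⁻⁴ m

The magnetic force provides the centripetal force: |q|vB = mv²/r.
r = mv/(|q|B) = (1.883×10⁻²⁸)(2.1×10⁶)/((1.602×10⁻¹⁹)(2.7)) ≈ 9.1×10⁻⁴ m.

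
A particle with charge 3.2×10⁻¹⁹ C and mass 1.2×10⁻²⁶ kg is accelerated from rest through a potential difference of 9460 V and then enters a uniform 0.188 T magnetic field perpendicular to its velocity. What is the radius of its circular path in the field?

Acceleration: |q|V = ½mv² ⇒ v = √(2|q|V/m) = √(2·3.2×10⁻¹⁹·9460/1.2×10⁻²⁶) ≈ 7.103×10⁵ m/s.
In the field: r = mv/(|q|B) = (1.2×10⁻²⁶)(7.103×10⁵)/((3.2×10⁻¹⁹)(0.188)) ≈ 0.142 m.

r ≈ 0.142 m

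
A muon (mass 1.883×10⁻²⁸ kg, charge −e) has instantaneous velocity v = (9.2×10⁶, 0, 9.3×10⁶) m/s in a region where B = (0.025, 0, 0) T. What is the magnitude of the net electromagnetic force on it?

|F| ≈ 3.72×10⁻¹⁴ N

v×B = (0, 2.32×10⁵, 0) N/C.
F = q v×B = (−1.602×10⁻¹⁹ C)·(0, 2.32×10⁵, 0) = (0, -3.72×10⁻¹⁴, 0) N.
|F| = 3.72×10⁻¹⁴ N.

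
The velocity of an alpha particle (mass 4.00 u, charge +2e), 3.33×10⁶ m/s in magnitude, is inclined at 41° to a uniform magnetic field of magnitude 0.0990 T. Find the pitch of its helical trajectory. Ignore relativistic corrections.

p ≈ 3.31 m

v∥ = v cosθ = 3.33×10⁶·cos41° ≈ 2.513×10⁶ m/s.
T = 2πm/(|q|B) = 2π(6.644×10⁻²⁷)/((3.204×10⁻¹⁹)(0.0990)) ≈ 1.316×10⁻⁶ s.
pitch = v∥ T = (2.513×10⁶)(1.316×10⁻⁶) ≈ 3.31 m.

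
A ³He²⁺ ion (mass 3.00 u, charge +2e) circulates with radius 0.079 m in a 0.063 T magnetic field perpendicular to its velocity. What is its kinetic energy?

KE ≈ 1600 eV

v = |q|Br/m, then KE = ½mv² = (qBr)²/(2m).
v = (3.204×10⁻¹⁹)(0.063)(0.079)/4.983×10⁻²⁷ ≈ 3.200×10⁵ m/s.
KE = ½(4.983×10⁻²⁷)(3.200×10⁵)² ≈ 2.6×10⁻¹⁶ J = 1600 eV.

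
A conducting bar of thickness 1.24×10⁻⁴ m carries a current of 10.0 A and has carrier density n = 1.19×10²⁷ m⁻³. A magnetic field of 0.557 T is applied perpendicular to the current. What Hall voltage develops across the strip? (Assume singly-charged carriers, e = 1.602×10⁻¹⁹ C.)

V_H ≈ 2.36×10⁻⁴ V

V_H = IB/(n e t).
V_H = (10.0)(0.557)/((1.19×10²⁷)(1.602×10⁻¹⁹)(1.24×10⁻⁴)) ≈ 2.36×10⁻⁴ V.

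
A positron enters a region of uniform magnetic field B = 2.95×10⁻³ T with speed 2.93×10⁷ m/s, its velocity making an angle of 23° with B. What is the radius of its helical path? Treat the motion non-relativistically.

v⊥ = v sinθ = 2.93×10⁷·sin23° ≈ 1.145×10⁷ m/s.
r = m v⊥/(|q|B) = (9.109×10⁻³¹)(1.145×10⁷)/((1.602×10⁻¹⁹)(2.95×10⁻³)) ≈ 0.0221 m.

r ≈ 0.0221 m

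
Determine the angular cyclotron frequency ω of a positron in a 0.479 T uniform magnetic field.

ω ≈ 8.42×10¹⁰ rad/s

ω = |q|B/m.
ω = (1.602×10⁻¹⁹)(0.479)/9.109×10⁻³¹ ≈ 8.42×10¹⁰ rad/s.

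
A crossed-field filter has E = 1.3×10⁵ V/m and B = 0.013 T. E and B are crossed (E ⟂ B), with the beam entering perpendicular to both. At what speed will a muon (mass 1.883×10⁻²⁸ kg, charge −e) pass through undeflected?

Zero net Lorentz force requires |qE| = |q v×B|, i.e. E = vB.
v = E/B = 1.3×10⁵/0.013 = 1.0×10⁷ m/s.

v = 1.0×10⁷ m/s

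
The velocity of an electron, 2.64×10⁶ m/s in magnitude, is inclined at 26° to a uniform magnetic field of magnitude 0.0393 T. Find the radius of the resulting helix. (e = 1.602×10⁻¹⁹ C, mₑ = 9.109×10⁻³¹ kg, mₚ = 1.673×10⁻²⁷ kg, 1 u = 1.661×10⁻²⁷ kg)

v⊥ = v sinθ = 2.64×10⁶·sin26° ≈ 1.157×10⁶ m/s.
r = m v⊥/(|q|B) = (9.109×10⁻³¹)(1.157×10⁶)/((1.602×10⁻¹⁹)(0.0393)) ≈ 1.67×10⁻⁴ m.

r ≈ 1.67×10⁻⁴ m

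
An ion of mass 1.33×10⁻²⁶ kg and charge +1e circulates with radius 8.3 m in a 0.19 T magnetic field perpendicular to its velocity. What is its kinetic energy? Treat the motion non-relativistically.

v = |q|Br/m, then KE = ½mv² = (qBr)²/(2m).
v = (1.602×10⁻¹⁹)(0.19)(8.3)/1.33×10⁻²⁶ ≈ 1.900×10⁷ m/s.
KE = ½(1.33×10⁻²⁶)(1.900×10⁷)² ≈ 2.4×10⁻¹² J.

KE ≈ 2.4×10⁻¹² J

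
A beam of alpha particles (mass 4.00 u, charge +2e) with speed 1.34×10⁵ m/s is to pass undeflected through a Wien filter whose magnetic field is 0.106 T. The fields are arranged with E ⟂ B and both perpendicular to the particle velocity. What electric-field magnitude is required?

E = 1.42×10⁴ V/m

For straight-line motion qE = qvB, so E = vB.
E = 1.34×10⁵ × 0.106 = 1.42×10⁴ V/m.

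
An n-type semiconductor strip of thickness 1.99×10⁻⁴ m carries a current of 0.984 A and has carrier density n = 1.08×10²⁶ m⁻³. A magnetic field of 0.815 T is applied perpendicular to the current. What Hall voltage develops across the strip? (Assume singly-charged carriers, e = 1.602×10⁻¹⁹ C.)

V_H = IB/(n e t).
V_H = (0.984)(0.815)/((1.08×10²⁶)(1.602×10⁻¹⁹)(1.99×10⁻⁴)) ≈ 2.33×10⁻⁴ V.

V_H ≈ 2.33×10⁻⁴ V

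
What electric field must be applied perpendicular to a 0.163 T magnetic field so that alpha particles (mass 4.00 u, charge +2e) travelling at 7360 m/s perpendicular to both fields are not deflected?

For straight-line motion qE = qvB, so E = vB.
E = 7360 × 0.163 = 1200 V/m.

E = 1200 V/m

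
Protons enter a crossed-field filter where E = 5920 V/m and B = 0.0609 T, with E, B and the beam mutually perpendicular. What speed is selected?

v = 9.72×10⁴ m/s

Zero net Lorentz force requires |qE| = |q v×B|, i.e. E = vB.
v = E/B = 5920/0.0609 = 9.72×10⁴ m/s.
The result is independent of the particle's charge and mass.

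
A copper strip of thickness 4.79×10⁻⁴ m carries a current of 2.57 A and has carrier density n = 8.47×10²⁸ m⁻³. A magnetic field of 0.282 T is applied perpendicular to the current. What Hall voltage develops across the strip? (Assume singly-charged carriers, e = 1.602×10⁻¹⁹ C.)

V_H = IB/(n e t).
V_H = (2.57)(0.282)/((8.47×10²⁸)(1.602×10⁻¹⁹)(4.79×10⁻⁴)) ≈ 1.12×10⁻⁷ V.

V_H ≈ 1.12×10⁻⁷ V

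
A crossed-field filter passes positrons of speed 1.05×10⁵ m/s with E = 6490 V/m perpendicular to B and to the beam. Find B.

Balance of forces in the selector: qE = qvB ⇒ B = E/v.
B = 6490/1.05×10⁵ = 0.0618 T.

B = 0.0618 T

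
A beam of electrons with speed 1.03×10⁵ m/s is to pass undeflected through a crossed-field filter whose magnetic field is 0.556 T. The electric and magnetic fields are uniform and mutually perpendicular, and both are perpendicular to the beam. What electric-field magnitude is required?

E = 5.73×10⁴ V/m

For straight-line motion qE = qvB, so E = vB.
E = 1.03×10⁵ × 0.556 = 5.73×10⁴ V/m.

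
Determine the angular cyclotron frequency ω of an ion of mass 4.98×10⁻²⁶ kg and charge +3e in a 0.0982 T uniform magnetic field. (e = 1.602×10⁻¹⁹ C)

ω ≈ 9.48×10⁵ rad/s

ω = |q|B/m.
ω = (4.806×10⁻¹⁹)(0.0982)/4.98×10⁻²⁶ ≈ 9.48×10⁵ rad/s.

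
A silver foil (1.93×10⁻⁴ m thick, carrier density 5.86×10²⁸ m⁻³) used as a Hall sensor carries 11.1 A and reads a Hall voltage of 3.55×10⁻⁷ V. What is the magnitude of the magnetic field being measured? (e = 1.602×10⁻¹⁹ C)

From V_H = IB/(n e t), B = V_H n e t / I.
B = (3.55×10⁻⁷)(5.86×10²⁸)(1.602×10⁻¹⁹)(1.93×10⁻⁴)/11.1 ≈ 0.0579 T.

B ≈ 0.0579 T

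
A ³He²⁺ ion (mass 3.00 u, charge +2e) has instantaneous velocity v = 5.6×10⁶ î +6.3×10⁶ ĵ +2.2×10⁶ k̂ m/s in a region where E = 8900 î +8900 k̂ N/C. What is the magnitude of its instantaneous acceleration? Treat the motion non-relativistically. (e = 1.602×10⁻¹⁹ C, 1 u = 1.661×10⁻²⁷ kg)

Only an electric field acts, so F = qE = (3.204×10⁻¹⁹ C)·(8900, 0, 8900) = (2.85×10⁻¹⁵, 0, 2.85×10⁻¹⁵) N.
|a| = |F|/m = 4.033×10⁻¹⁵/4.983×10⁻²⁷ ≈ 8.09×10¹¹ m/s².

|a| ≈ 8.09×10¹¹ m/s²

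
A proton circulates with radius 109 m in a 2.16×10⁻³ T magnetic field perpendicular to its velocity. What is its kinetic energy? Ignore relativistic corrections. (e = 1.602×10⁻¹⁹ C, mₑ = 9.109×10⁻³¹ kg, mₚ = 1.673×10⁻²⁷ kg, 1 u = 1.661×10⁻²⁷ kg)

KE ≈ 2.65×10⁶ eV

v = |q|Br/m, then KE = ½mv² = (qBr)²/(2m).
v = (1.602×10⁻¹⁹)(2.16×10⁻³)(109)/1.673×10⁻²⁷ ≈ 2.254×10⁷ m/s.
KE = ½(1.673×10⁻²⁷)(2.254×10⁷)² ≈ 4.25×10⁻¹³ J = 2.65×10⁶ eV.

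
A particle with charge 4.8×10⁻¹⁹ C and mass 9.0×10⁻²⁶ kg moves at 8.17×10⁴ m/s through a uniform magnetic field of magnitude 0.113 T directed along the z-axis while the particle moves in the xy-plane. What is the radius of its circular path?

r ≈ 0.136 m

The magnetic force provides the centripetal force: |q|vB = mv²/r.
r = mv/(|q|B) = (9.0×10⁻²⁶)(8.17×10⁴)/((4.8×10⁻¹⁹)(0.113)) ≈ 0.136 m.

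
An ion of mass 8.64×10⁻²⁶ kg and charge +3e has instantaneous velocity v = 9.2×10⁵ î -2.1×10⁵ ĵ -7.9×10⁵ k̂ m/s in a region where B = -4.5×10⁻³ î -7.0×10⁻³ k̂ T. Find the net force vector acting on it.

v×B = (1470, 1.00×10⁴, -945) N/C.
F = q v×B = (4.806×10⁻¹⁹ C)·(1470, 1.00×10⁴, -945) = (7.06×10⁻¹⁶, 4.80×10⁻¹⁵, -4.54×10⁻¹⁶) N.

F ≈ (7.06×10⁻¹⁶, 4.80×10⁻¹⁵, -4.54×10⁻¹⁶) N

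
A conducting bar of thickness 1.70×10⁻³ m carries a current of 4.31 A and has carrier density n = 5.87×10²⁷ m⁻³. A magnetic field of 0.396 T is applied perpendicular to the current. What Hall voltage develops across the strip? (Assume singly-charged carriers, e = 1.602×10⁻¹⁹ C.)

V_H ≈ 1.07×10⁻⁶ V

V_H = IB/(n e t).
V_H = (4.31)(0.396)/((5.87×10²⁷)(1.602×10⁻¹⁹)(1.70×10⁻³)) ≈ 1.07×10⁻⁶ V.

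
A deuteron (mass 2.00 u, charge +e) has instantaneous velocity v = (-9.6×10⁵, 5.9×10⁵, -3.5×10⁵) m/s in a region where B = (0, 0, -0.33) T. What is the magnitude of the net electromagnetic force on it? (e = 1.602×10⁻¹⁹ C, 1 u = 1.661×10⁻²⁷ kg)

v×B = (-1.95×10⁵, -3.17×10⁵, 0) N/C.
F = q v×B = (1.602×10⁻¹⁹ C)·(-1.95×10⁵, -3.17×10⁵, 0) = (-3.12×10⁻¹⁴, -5.08×10⁻¹⁴, 0) N.
|F| = 5.96×10⁻¹⁴ N.

|F| ≈ 5.96×10⁻¹⁴ N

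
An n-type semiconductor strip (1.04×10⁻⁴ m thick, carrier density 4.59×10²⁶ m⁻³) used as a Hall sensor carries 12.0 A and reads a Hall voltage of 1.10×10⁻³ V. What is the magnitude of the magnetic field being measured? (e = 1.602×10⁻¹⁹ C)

B ≈ 0.701 T

From V_H = IB/(n e t), B = V_H n e t / I.
B = (1.10×10⁻³)(4.59×10²⁶)(1.602×10⁻¹⁹)(1.04×10⁻⁴)/12.0 ≈ 0.701 T.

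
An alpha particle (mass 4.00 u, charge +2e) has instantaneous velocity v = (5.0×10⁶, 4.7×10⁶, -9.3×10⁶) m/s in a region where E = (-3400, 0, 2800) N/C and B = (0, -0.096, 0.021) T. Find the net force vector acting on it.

F ≈ (-2.56×10⁻¹³, -3.36×10⁻¹⁴, -1.53×10⁻¹³) N

v×B = (-7.94×10⁵, -1.05×10⁵, -4.80×10⁵) N/C.
E + v×B = (-7.98×10⁵, -1.05×10⁵, -4.77×10⁵) N/C.
F = q(E + v×B) = (3.204×10⁻¹⁹ C)·(-7.98×10⁵, -1.05×10⁵, -4.77×10⁵) = (-2.56×10⁻¹³, -3.36×10⁻¹⁴, -1.53×10⁻¹³) N.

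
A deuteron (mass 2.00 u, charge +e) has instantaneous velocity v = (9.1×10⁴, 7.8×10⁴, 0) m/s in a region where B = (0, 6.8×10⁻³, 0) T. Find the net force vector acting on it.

F ≈ (0, 0, 9.91×10⁻¹⁷) N

v×B = (0, 0, 619) N/C.
F = q v×B = (1.602×10⁻¹⁹ C)·(0, 0, 619) = (0, 0, 9.91×10⁻¹⁷) N.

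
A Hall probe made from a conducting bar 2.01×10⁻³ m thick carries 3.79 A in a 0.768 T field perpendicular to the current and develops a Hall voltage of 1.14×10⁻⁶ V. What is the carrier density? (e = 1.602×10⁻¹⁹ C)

From V_H = IB/(n e t), n = IB/(V_H e t).
n = (3.79)(0.768)/((1.14×10⁻⁶)(1.602×10⁻¹⁹)(2.01×10⁻³)) ≈ 7.93×10²⁷ m⁻³.

n ≈ 7.93×10²⁷ m⁻³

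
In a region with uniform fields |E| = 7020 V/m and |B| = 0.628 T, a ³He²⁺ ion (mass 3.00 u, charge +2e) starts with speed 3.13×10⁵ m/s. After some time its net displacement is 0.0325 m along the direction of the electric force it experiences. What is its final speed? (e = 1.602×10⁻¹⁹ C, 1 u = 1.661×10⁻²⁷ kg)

B does no work; ΔKE = |q|E d.
½mv_f² = ½mv₀² + |q|Ed = ½(4.983×10⁻²⁷)(3.13×10⁵)² + (3.204×10⁻¹⁹)(7020)(0.0325) ≈ 2.441×10⁻¹⁶ J + 7.310×10⁻¹⁷ J ≈ 3.172×10⁻¹⁶ J.
v_f = √(2·3.172×10⁻¹⁶/4.983×10⁻²⁷) ≈ 3.57×10⁵ m/s.

v_f ≈ 3.57×10⁵ m/s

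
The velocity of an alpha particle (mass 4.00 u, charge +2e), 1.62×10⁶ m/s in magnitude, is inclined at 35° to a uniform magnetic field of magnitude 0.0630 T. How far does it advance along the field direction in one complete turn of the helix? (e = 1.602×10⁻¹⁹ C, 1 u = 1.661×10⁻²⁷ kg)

p ≈ 2.74 m

v∥ = v cosθ = 1.62×10⁶·cos35° ≈ 1.327×10⁶ m/s.
T = 2πm/(|q|B) = 2π(6.644×10⁻²⁷)/((3.204×10⁻¹⁹)(0.0630)) ≈ 2.068×10⁻⁶ s.
pitch = v∥ T = (1.327×10⁶)(2.068×10⁻⁶) ≈ 2.74 m.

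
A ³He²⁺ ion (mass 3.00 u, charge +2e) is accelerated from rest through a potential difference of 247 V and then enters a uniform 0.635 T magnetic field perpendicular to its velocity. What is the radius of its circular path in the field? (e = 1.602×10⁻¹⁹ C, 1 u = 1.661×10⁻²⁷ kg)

r ≈ 4.37×10⁻³ m

Acceleration: |q|V = ½mv² ⇒ v = √(2|q|V/m) = √(2·3.204×10⁻¹⁹·247/4.983×10⁻²⁷) ≈ 1.782×10⁵ m/s.
In the field: r = mv/(|q|B) = (4.983×10⁻²⁷)(1.782×10⁵)/((3.204×10⁻¹⁹)(0.635)) ≈ 4.37×10⁻³ m.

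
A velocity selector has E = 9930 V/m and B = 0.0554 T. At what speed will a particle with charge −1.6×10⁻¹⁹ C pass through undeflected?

v = 1.79×10⁵ m/s

For undeflected motion the electric and magnetic forces balance: qE = qvB.
v = E/B = 9930/0.0554 = 1.79×10⁵ m/s.
The result is independent of the particle's charge and mass.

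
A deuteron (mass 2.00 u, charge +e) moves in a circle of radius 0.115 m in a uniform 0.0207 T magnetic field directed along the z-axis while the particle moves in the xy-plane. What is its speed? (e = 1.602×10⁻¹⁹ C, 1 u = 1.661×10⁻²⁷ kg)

From |q|vB = mv²/r, v = |q|Br/m.
v = (1.602×10⁻¹⁹)(0.0207)(0.115)/3.322×10⁻²⁷ ≈ 1.15×10⁵ m/s.

v ≈ 1.15×10⁵ m/s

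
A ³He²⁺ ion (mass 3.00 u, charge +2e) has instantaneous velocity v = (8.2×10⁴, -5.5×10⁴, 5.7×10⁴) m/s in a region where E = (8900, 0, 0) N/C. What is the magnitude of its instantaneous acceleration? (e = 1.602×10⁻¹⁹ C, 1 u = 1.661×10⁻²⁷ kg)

Only an electric field acts, so F = qE = (3.204×10⁻¹⁹ C)·(8900, 0, 0) = (2.85×10⁻¹⁵, 0, 0) N.
|a| = |F|/m = 2.852×10⁻¹⁵/4.983×10⁻²⁷ ≈ 5.72×10¹¹ m/s².

|a| ≈ 5.72×10¹¹ m/s²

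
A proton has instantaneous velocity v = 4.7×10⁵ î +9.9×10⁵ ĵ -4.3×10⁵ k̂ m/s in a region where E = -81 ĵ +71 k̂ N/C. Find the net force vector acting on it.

F ≈ (0, -1.30×10⁻¹⁷, 1.14×10⁻¹⁷) N

Only an electric field acts, so F = qE = (1.602×10⁻¹⁹ C)·(0, -81.0, 71.0) = (0, -1.30×10⁻¹⁷, 1.14×10⁻¹⁷) N.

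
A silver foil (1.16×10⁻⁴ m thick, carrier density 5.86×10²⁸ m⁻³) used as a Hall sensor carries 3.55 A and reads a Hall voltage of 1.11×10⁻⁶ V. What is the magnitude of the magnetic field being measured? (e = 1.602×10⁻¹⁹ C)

From V_H = IB/(n e t), B = V_H n e t / I.
B = (1.11×10⁻⁶)(5.86×10²⁸)(1.602×10⁻¹⁹)(1.16×10⁻⁴)/3.55 ≈ 0.340 T.

B ≈ 0.340 T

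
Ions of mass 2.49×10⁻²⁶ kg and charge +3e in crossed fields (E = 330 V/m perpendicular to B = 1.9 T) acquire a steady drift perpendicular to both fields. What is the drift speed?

The E×B drift speed is v_d = E/B.
v_d = 330/1.9 = 170 m/s.

v_d ≈ 170 m/s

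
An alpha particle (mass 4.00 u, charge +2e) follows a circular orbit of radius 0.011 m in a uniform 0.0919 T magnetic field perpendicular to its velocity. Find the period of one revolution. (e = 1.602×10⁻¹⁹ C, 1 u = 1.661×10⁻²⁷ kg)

T ≈ 1.42×10⁻⁶ s

The cyclotron period depends only on m, q, B: T = 2πm/(|q|B).
T = 2π(6.644×10⁻²⁷)/((3.204×10⁻¹⁹)(0.0919)) ≈ 1.42×10⁻⁶ s.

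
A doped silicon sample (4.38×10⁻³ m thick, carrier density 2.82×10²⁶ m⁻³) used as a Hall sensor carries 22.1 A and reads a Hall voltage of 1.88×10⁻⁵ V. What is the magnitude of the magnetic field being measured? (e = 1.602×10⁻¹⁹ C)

From V_H = IB/(n e t), B = V_H n e t / I.
B = (1.88×10⁻⁵)(2.82×10²⁶)(1.602×10⁻¹⁹)(4.38×10⁻³)/22.1 ≈ 0.168 T.

B ≈ 0.168 T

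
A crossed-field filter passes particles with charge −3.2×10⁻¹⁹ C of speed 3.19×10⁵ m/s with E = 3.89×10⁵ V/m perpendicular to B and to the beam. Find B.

B = 1.22 T

Balance of forces in the selector: qE = qvB ⇒ B = E/v.
B = 3.89×10⁵/3.19×10⁵ = 1.22 T.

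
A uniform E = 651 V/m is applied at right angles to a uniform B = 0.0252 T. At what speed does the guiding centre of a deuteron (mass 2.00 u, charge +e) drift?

In crossed fields the guiding centre drifts at v_d = |E×B|/B² = E/B, independent of charge and mass.
v_d = 651/0.0252 = 2.58×10⁴ m/s.

v_d ≈ 2.58×10⁴ m/s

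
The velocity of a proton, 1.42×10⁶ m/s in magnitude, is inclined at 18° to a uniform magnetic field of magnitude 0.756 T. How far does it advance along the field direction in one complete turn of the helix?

v∥ = v cosθ = 1.42×10⁶·cos18° ≈ 1.351×10⁶ m/s.
T = 2πm/(|q|B) = 2π(1.673×10⁻²⁷)/((1.602×10⁻¹⁹)(0.756)) ≈ 8.679×10⁻⁸ s.
pitch = v∥ T = (1.351×10⁶)(8.679×10⁻⁸) ≈ 0.117 m.

p ≈ 0.117 m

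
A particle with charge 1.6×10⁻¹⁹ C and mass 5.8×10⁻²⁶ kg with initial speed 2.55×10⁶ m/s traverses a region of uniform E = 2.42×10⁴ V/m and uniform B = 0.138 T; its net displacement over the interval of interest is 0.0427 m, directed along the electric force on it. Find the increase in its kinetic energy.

The magnetic force is always ⟂ v and does no work; only the electric force changes KE.
ΔKE = F_E · d = |q|E d = (1.6×10⁻¹⁹)(2.42×10⁴)(0.0427) ≈ 1.65×10⁻¹⁶ J.

ΔKE ≈ 1.65×10⁻¹⁶ J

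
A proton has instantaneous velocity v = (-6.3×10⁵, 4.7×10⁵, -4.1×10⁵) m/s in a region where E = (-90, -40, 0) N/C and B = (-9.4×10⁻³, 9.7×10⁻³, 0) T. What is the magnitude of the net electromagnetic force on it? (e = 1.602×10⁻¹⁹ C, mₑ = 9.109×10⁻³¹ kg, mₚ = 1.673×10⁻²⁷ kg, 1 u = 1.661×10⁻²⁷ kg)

|F| ≈ 9.14×10⁻¹⁶ N

v×B = (3980, 3850, -1690) N/C.
E + v×B = (3890, 3810, -1690) N/C.
F = q(E + v×B) = (1.602×10⁻¹⁹ C)·(3890, 3810, -1690) = (6.23×10⁻¹⁶, 6.11×10⁻¹⁶, -2.71×10⁻¹⁶) N.
|F| = 9.14×10⁻¹⁶ N.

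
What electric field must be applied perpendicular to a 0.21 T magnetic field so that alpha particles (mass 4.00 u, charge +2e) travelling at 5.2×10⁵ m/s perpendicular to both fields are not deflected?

For straight-line motion qE = qvB, so E = vB.
E = 5.2×10⁵ × 0.21 = 1.1×10⁵ V/m.

E = 1.1×10⁵ V/m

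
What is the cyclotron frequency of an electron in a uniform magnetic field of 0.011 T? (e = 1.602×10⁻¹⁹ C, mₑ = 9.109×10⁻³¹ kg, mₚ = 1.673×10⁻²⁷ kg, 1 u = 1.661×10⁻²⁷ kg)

f = |q|B/(2πm).
f = (1.602×10⁻¹⁹)(0.011)/(2π·9.109×10⁻³¹) ≈ 3.1×10⁸ Hz.

f ≈ 3.1×10⁸ Hz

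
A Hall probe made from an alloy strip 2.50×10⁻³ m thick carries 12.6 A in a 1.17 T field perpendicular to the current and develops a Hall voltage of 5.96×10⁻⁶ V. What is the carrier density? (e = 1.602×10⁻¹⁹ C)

From V_H = IB/(n e t), n = IB/(V_H e t).
n = (12.6)(1.17)/((5.96×10⁻⁶)(1.602×10⁻¹⁹)(2.50×10⁻³)) ≈ 6.18×10²⁷ m⁻³.

n ≈ 6.18×10²⁷ m⁻³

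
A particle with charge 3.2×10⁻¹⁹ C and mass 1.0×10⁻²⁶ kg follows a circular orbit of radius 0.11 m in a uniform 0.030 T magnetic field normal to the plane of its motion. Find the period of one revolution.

The cyclotron period depends only on m, q, B: T = 2πm/(|q|B).
T = 2π(1.0×10⁻²⁶)/((3.2×10⁻¹⁹)(0.030)) ≈ 6.5×10⁻⁶ s.

T ≈ 6.5×10⁻⁶ s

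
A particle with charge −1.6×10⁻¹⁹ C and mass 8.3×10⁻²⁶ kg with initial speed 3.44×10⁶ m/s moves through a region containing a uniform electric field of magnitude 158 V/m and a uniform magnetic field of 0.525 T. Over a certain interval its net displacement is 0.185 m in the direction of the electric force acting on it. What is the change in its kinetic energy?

ΔKE ≈ 4.68×10⁻¹⁸ J

The magnetic force is always ⟂ v and does no work; only the electric force changes KE.
ΔKE = F_E · d = |q|E d = (1.6×10⁻¹⁹)(158)(0.185) ≈ 4.68×10⁻¹⁸ J.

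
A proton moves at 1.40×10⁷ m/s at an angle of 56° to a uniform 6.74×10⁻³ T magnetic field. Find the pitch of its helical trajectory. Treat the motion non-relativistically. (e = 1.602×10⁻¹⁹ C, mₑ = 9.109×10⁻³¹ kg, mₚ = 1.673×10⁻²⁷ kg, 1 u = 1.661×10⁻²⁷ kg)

v∥ = v cosθ = 1.40×10⁷·cos56° ≈ 7.829×10⁶ m/s.
T = 2πm/(|q|B) = 2π(1.673×10⁻²⁷)/((1.602×10⁻¹⁹)(6.74×10⁻³)) ≈ 9.735×10⁻⁶ s.
pitch = v∥ T = (7.829×10⁶)(9.735×10⁻⁶) ≈ 76.2 m.

p ≈ 76.2 m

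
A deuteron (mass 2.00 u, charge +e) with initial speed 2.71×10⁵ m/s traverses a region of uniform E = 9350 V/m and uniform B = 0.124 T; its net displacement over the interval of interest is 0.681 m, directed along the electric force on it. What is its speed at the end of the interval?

v_f ≈ 8.29×10⁵ m/s

B does no work; ΔKE = |q|E d.
½mv_f² = ½mv₀² + |q|Ed = ½(3.322×10⁻²⁷)(2.71×10⁵)² + (1.602×10⁻¹⁹)(9350)(0.681) ≈ 1.220×10⁻¹⁶ J + 1.020×10⁻¹⁵ J ≈ 1.142×10⁻¹⁵ J.
v_f = √(2·1.142×10⁻¹⁵/3.322×10⁻²⁷) ≈ 8.29×10⁵ m/s.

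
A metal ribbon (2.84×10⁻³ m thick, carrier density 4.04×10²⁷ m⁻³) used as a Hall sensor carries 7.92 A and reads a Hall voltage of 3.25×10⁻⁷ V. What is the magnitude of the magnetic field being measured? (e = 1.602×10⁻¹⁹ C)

From V_H = IB/(n e t), B = V_H n e t / I.
B = (3.25×10⁻⁷)(4.04×10²⁷)(1.602×10⁻¹⁹)(2.84×10⁻³)/7.92 ≈ 0.0754 T.

B ≈ 0.0754 T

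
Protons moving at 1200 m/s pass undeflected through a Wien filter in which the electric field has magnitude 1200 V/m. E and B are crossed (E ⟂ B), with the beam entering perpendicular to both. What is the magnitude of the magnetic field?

B = 1.0 T

Balance of forces in the selector: qE = qvB ⇒ B = E/v.
B = 1200/1200 = 1.0 T.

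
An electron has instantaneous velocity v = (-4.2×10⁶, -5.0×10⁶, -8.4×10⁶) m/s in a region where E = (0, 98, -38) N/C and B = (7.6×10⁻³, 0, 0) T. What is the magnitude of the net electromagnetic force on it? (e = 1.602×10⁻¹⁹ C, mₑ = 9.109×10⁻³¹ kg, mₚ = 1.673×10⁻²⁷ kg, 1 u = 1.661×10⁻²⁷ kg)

v×B = (0, -6.38×10⁴, 3.80×10⁴) N/C.
E + v×B = (0, -6.37×10⁴, 3.80×10⁴) N/C.
F = q(E + v×B) = (−1.602×10⁻¹⁹ C)·(0, -6.37×10⁴, 3.80×10⁴) = (0, 1.02×10⁻¹⁴, -6.08×10⁻¹⁵) N.
|F| = 1.19×10⁻¹⁴ N.

|F| ≈ 1.19×10⁻¹⁴ N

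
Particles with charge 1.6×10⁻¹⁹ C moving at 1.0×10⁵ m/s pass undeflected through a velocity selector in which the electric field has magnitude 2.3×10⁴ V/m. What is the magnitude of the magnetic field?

B = 0.23 T

Balance of forces in the selector: qE = qvB ⇒ B = E/v.
B = 2.3×10⁴/1.0×10⁵ = 0.23 T.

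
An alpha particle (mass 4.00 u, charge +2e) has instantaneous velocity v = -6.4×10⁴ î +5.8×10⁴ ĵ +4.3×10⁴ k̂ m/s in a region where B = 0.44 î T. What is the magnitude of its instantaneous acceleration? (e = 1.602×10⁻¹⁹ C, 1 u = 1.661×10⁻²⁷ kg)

v×B = (0, 1.89×10⁴, -2.55×10⁴) N/C.
F = q v×B = (3.204×10⁻¹⁹ C)·(0, 1.89×10⁴, -2.55×10⁴) = (0, 6.06×10⁻¹⁵, -8.18×10⁻¹⁵) N.
|a| = |F|/m = 1.018×10⁻¹⁴/6.644×10⁻²⁷ ≈ 1.53×10¹² m/s².

|a| ≈ 1.53×10¹² m/s²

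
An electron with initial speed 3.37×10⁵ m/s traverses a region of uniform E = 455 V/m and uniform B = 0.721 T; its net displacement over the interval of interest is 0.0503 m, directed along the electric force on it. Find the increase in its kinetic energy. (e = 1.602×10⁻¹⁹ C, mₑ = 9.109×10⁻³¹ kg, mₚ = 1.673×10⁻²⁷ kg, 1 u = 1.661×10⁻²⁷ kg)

ΔKE ≈ 3.67×10⁻¹⁸ J

The magnetic force is always ⟂ v and does no work; only the electric force changes KE.
ΔKE = F_E · d = |q|E d = (1.602×10⁻¹⁹)(455)(0.0503) ≈ 3.67×10⁻¹⁸ J.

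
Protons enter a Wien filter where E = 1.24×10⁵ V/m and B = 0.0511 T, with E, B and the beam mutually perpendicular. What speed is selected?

v = 2.43×10⁶ m/s

Zero net Lorentz force requires |qE| = |q v×B|, i.e. E = vB.
v = E/B = 1.24×10⁵/0.0511 = 2.43×10⁶ m/s.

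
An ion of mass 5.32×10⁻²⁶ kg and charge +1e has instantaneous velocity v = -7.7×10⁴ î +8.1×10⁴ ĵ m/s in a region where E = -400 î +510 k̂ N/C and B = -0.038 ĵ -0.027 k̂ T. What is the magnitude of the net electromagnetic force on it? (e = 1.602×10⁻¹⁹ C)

v×B = (-2190, -2080, 2930) N/C.
E + v×B = (-2590, -2080, 3440) N/C.
F = q(E + v×B) = (1.602×10⁻¹⁹ C)·(-2590, -2080, 3440) = (-4.14×10⁻¹⁶, -3.33×10⁻¹⁶, 5.50×10⁻¹⁶) N.
|F| = 7.65×10⁻¹⁶ N.

|F| ≈ 7.65×10⁻¹⁶ N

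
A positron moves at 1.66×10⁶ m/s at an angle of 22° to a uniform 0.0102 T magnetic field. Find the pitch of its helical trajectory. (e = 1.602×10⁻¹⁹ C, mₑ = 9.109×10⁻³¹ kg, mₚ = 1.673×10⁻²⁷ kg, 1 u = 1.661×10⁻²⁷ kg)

p ≈ 5.39×10⁻³ m

v∥ = v cosθ = 1.66×10⁶·cos22° ≈ 1.539×10⁶ m/s.
T = 2πm/(|q|B) = 2π(9.109×10⁻³¹)/((1.602×10⁻¹⁹)(0.0102)) ≈ 3.503×10⁻⁹ s.
pitch = v∥ T = (1.539×10⁶)(3.503×10⁻⁹) ≈ 5.39×10⁻³ m.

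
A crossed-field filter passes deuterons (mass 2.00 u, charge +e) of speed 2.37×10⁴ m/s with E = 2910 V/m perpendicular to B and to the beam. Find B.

Balance of forces in the selector: qE = qvB ⇒ B = E/v.
B = 2910/2.37×10⁴ = 0.123 T.

B = 0.123 T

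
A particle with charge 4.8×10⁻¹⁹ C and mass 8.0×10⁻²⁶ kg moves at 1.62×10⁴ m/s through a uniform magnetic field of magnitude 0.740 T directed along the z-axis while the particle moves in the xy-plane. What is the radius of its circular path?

The magnetic force provides the centripetal force: |q|vB = mv²/r.
r = mv/(|q|B) = (8.0×10⁻²⁶)(1.62×10⁴)/((4.8×10⁻¹⁹)(0.740)) ≈ 3.65×10⁻³ m.

r ≈ 3.65×10⁻³ m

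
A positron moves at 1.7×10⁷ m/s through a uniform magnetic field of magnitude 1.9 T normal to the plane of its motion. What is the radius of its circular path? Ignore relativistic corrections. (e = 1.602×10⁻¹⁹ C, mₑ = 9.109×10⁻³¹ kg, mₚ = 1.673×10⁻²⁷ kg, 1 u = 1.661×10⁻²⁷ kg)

The magnetic force provides the centripetal force: |q|vB = mv²/r.
r = mv/(|q|B) = (9.109×10⁻³¹)(1.7×10⁷)/((1.602×10⁻¹⁹)(1.9)) ≈ 5.1×10⁻⁵ m.

r ≈ 5.1×10⁻⁵ m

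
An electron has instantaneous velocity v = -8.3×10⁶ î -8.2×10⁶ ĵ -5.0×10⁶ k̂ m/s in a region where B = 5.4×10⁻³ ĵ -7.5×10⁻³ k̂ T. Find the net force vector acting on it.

v×B = (8.85×10⁴, -6.22×10⁴, -4.48×10⁴) N/C.
F = q v×B = (−1.602×10⁻¹⁹ C)·(8.85×10⁴, -6.22×10⁴, -4.48×10⁴) = (-1.42×10⁻¹⁴, 9.97×10⁻¹⁵, 7.18×10⁻¹⁵) N.

F ≈ (-1.42×10⁻¹⁴, 9.97×10⁻¹⁵, 7.18×10⁻¹⁵) N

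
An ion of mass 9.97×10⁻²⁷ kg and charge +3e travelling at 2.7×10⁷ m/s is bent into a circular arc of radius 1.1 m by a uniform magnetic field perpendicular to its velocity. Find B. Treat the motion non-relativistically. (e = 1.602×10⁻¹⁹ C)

B ≈ 0.51 T

From |q|vB = mv²/r, B = mv/(|q|r).
B = (9.97×10⁻²⁷)(2.7×10⁷)/((4.806×10⁻¹⁹)(1.1)) ≈ 0.51 T.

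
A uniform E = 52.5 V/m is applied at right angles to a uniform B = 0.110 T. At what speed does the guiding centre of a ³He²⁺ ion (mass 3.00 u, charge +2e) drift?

v_d ≈ 477 m/s

The E×B drift speed is v_d = E/B.
v_d = 52.5/0.110 = 477 m/s.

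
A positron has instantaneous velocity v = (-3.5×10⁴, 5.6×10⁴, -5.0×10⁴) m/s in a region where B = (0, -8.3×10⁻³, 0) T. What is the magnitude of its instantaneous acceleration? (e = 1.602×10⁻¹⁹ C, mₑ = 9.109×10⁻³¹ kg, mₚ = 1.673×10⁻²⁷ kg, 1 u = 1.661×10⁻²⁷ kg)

v×B = (-415, 0, 290) N/C.
F = q v×B = (1.602×10⁻¹⁹ C)·(-415, 0, 290) = (-6.65×10⁻¹⁷, 0, 4.65×10⁻¹⁷) N.
|a| = |F|/m = 8.115×10⁻¹⁷/9.109×10⁻³¹ ≈ 8.91×10¹³ m/s².

|a| ≈ 8.91×10¹³ m/s²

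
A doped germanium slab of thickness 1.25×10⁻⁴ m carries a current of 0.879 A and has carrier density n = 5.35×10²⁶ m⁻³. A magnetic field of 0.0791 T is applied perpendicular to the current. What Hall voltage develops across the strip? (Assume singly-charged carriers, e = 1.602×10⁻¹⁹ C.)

V_H = IB/(n e t).
V_H = (0.879)(0.0791)/((5.35×10²⁶)(1.602×10⁻¹⁹)(1.25×10⁻⁴)) ≈ 6.49×10⁻⁶ V.

V_H ≈ 6.49×10⁻⁶ V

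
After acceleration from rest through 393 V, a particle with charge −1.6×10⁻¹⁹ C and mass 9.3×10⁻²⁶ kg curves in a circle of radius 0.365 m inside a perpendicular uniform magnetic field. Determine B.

v = √(2|q|V/m) = √(2·1.6×10⁻¹⁹·393/9.3×10⁻²⁶) ≈ 3.677×10⁴ m/s.
B = mv/(|q|r) = (9.3×10⁻²⁶)(3.677×10⁴)/((1.6×10⁻¹⁹)(0.365)) ≈ 0.0586 T.

B ≈ 0.0586 T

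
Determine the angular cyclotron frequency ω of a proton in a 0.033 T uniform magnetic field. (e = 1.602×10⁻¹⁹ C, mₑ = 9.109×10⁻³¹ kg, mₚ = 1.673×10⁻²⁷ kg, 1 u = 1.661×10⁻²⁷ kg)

ω ≈ 3.2×10⁶ rad/s

ω = |q|B/m.
ω = (1.602×10⁻¹⁹)(0.033)/1.673×10⁻²⁷ ≈ 3.2×10⁶ rad/s.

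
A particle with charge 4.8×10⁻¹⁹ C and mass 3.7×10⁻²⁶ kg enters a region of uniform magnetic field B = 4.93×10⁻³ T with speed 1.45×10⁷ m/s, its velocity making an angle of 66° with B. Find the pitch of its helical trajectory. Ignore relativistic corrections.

p ≈ 579 m

v∥ = v cosθ = 1.45×10⁷·cos66° ≈ 5.898×10⁶ m/s.
T = 2πm/(|q|B) = 2π(3.7×10⁻²⁶)/((4.8×10⁻¹⁹)(4.93×10⁻³)) ≈ 9.824×10⁻⁵ s.
pitch = v∥ T = (5.898×10⁶)(9.824×10⁻⁵) ≈ 579 m.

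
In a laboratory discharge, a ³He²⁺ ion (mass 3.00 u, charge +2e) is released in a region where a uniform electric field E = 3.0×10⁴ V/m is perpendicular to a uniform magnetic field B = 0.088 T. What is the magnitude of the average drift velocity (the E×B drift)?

The E×B drift speed is v_d = E/B.
v_d = 3.0×10⁴/0.088 = 3.4×10⁵ m/s.

v_d ≈ 3.4×10⁵ m/s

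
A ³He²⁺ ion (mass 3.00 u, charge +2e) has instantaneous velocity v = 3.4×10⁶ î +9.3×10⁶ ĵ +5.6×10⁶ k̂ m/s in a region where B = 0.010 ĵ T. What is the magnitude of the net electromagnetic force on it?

v×B = (-5.60×10⁴, 0, 3.40×10⁴) N/C.
F = q v×B = (3.204×10⁻¹⁹ C)·(-5.60×10⁴, 0, 3.40×10⁴) = (-1.79×10⁻¹⁴, 0, 1.09×10⁻¹⁴) N.
|F| = 2.10×10⁻¹⁴ N.

|F| ≈ 2.10×10⁻¹⁴ N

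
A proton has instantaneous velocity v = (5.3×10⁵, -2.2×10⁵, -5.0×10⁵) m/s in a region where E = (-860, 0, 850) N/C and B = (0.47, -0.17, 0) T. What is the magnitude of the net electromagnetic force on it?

v×B = (-8.50×10⁴, -2.35×10⁵, 1.33×10⁴) N/C.
E + v×B = (-8.59×10⁴, -2.35×10⁵, 1.42×10⁴) N/C.
F = q(E + v×B) = (1.602×10⁻¹⁹ C)·(-8.59×10⁴, -2.35×10⁵, 1.42×10⁴) = (-1.38×10⁻¹⁴, -3.76×10⁻¹⁴, 2.27×10⁻¹⁵) N.
|F| = 4.01×10⁻¹⁴ N.

|F| ≈ 4.01×10⁻¹⁴ N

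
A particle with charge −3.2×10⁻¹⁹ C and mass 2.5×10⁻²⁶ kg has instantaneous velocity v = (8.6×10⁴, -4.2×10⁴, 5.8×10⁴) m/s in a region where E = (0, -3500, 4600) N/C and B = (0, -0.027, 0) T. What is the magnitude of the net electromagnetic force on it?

|F| ≈ 1.43×10⁻¹⁵ N

v×B = (1570, 0, -2320) N/C.
E + v×B = (1570, -3500, 2280) N/C.
F = q(E + v×B) = (−3.2×10⁻¹⁹ C)·(1570, -3500, 2280) = (-5.01×10⁻¹⁶, 1.12×10⁻¹⁵, -7.29×10⁻¹⁶) N.
|F| = 1.43×10⁻¹⁵ N.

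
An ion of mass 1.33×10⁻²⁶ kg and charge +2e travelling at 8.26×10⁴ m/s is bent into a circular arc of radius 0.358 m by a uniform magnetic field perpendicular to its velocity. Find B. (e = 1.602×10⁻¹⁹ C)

B ≈ 9.58×10⁻³ T

From |q|vB = mv²/r, B = mv/(|q|r).
B = (1.33×10⁻²⁶)(8.26×10⁴)/((3.204×10⁻¹⁹)(0.358)) ≈ 9.58×10⁻³ T.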